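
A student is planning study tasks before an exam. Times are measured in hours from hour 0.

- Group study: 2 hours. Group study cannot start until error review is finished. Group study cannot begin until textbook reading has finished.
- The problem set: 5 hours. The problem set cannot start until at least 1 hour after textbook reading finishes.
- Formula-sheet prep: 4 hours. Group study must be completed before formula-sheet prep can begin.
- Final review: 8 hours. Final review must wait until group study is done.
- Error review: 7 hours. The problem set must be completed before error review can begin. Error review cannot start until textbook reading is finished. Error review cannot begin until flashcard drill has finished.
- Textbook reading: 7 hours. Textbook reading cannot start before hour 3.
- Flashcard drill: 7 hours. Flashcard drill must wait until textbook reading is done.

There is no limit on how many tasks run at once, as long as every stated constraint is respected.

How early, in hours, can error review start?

Textbook reading waits on its own release at hour 3, so it starts at hour 3 and finishes at 3 + 7 = hour 10.
After textbook reading (finishes hour 10), flashcard drill can start at hour 10 and finishes at hour 17.
The problem set cannot begin until textbook reading (finishes hour 10, plus 1-hour gap → hour 11). It runs from hour 11 to 11 + 5 = hour 16.
Error review waits on the problem set (finishes hour 16); textbook reading (finishes hour 10); flashcard drill (finishes hour 17). The latest of these is hour 17, which is the earliest error review can start.

17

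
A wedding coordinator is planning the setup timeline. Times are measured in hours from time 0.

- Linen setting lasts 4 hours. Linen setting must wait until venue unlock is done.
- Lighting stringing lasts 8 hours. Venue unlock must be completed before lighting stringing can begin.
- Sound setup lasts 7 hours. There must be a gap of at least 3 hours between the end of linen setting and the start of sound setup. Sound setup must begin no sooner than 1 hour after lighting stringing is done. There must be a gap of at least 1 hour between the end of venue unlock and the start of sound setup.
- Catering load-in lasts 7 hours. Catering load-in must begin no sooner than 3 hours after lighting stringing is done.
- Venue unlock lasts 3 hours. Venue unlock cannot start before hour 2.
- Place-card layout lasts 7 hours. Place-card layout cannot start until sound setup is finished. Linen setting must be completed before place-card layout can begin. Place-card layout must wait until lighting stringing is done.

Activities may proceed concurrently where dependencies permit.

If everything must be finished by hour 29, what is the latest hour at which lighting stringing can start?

Place-card layout has no dependents, so it just needs to finish by hour 29. Starting by 29 − 7 = hour 22 achieves that.
Since place-card layout (must start by hour 22) depends on it, sound setup must finish by hour 22. Backing off its 7-hour duration gives a latest start of hour 15.
Catering load-in must finish by hour 29; it takes 7 hours, so it must start by 29 − 7 = hour 22.
Lighting stringing feeds sound setup (must start by hour 15, minus 1-hour gap → hour 14); catering load-in (must start by hour 22, minus 3-hour gap → hour 19); place-card layout (must start by hour 22). Taking the minimum, lighting stringing must finish by hour 14 and start by 14 − 8 = hour 6.

6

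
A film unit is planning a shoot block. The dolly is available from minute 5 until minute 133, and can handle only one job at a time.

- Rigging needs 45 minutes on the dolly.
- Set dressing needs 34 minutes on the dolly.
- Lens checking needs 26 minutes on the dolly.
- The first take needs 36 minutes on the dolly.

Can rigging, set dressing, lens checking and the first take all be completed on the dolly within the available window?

No

The dolly window is 133 − 5 = 128 minutes.
Running back to back, the jobs need 45 + 34 + 26 + 36 = 141 minutes on the dolly.
Since 141 > 128, they cannot all fit.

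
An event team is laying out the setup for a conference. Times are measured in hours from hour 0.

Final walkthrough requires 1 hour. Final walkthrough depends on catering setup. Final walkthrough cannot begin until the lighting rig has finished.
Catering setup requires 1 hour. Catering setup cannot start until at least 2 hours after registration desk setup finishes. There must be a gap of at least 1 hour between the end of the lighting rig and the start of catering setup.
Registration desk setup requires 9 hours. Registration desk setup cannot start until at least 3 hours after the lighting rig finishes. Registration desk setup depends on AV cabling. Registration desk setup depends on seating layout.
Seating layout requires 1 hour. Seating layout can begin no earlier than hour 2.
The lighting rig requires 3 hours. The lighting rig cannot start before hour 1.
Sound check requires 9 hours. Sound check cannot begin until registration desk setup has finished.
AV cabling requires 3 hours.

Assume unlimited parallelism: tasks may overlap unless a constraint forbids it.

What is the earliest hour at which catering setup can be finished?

19

After its own release at hour 2, seating layout can start at hour 2 and finishes at hour 3.
AV cabling can start immediately at hour 0; it finishes at hour 3.
The lighting rig cannot begin until its own release at hour 1. It runs from hour 1 to 1 + 3 = hour 4.
For registration desk setup: the lighting rig (finishes hour 4, plus 3-hour gap → hour 7); AV cabling (finishes hour 3); seating layout (finishes hour 3). Taking the maximum gives a start of hour 7, and it finishes at 7 + 9 = hour 16.
For catering setup: registration desk setup (finishes hour 16, plus 2-hour gap → hour 18); the lighting rig (finishes hour 4, plus 1-hour gap → hour 5). Taking the maximum gives a start of hour 18, and it finishes at 18 + 1 = hour 19.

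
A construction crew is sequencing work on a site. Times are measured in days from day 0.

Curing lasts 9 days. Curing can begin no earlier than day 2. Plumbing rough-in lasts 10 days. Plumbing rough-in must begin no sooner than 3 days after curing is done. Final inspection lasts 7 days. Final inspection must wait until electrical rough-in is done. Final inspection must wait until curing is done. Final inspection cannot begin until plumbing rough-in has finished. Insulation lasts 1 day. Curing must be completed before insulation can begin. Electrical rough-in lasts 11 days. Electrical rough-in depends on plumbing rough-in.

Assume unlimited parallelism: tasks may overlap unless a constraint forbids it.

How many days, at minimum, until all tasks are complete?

Curing cannot begin until its own release at day 2. It runs from day 2 to 2 + 9 = day 11.
Insulation cannot begin until curing (finishes day 11). It runs from day 11 to 11 + 1 = day 12.
Plumbing rough-in cannot begin until curing (finishes day 11, plus 3-day gap → day 14). It runs from day 14 to 14 + 10 = day 24.
Electrical rough-in cannot begin until plumbing rough-in (finishes day 24). It runs from day 24 to 24 + 11 = day 35.
Final inspection needs all of electrical rough-in (finishes day 35); curing (finishes day 11); plumbing rough-in (finishes day 24). That puts its earliest start at day 35; it finishes at 35 + 7 = day 42.
All tasks are finished once the last one completes. Finish times: Curing at 11, Plumbing rough-in at 24, Electrical rough-in at 35, Insulation at 12, Final inspection at 42. The latest is day 42.

42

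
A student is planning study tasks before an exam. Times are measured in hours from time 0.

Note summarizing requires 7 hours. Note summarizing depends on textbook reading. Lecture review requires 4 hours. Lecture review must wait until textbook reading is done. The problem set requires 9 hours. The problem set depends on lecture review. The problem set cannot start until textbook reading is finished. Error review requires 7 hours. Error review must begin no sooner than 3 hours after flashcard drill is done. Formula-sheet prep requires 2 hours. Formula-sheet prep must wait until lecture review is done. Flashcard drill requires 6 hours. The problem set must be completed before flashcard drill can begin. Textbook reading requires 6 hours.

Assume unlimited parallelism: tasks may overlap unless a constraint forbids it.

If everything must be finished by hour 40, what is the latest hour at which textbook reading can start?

Nothing follows error review; the deadline of hour 40 is its only limit. It must start by 40 − 7 = hour 33.
Since error review (must start by hour 33, minus 3-hour gap → hour 30) depends on it, flashcard drill must finish by hour 30. Backing off its 6-hour duration gives a latest start of hour 24.
The problem set feeds into flashcard drill (must start by hour 24); so the problem set must finish by hour 24 and therefore start by hour 15.
Nothing follows formula-sheet prep; the deadline of hour 40 is its only limit. It must start by 40 − 2 = hour 38.
Lecture review feeds the problem set (must start by hour 15); formula-sheet prep (must start by hour 38). Taking the minimum, lecture review must finish by hour 15 and start by 15 − 4 = hour 11.
Note summarizing has no dependents, so it just needs to finish by hour 40. Starting by 40 − 7 = hour 33 achieves that.
Textbook reading feeds lecture review (must start by hour 11); the problem set (must start by hour 15); note summarizing (must start by hour 33). Taking the minimum, textbook reading must finish by hour 11 and start by 11 − 6 = hour 5.

5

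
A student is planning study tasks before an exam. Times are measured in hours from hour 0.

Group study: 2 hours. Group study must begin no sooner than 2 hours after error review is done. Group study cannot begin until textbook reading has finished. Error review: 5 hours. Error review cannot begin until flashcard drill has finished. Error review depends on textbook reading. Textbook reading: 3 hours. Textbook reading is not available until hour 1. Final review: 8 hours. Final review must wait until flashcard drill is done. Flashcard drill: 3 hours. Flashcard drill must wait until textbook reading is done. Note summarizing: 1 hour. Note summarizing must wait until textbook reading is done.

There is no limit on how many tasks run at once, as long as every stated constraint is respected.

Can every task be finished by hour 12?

No

Textbook reading cannot begin until its own release at hour 1. It runs from hour 1 to 1 + 3 = hour 4.
Note summarizing cannot begin until textbook reading (finishes hour 4). It runs from hour 4 to 4 + 1 = hour 5.
Flashcard drill cannot begin until textbook reading (finishes hour 4). It runs from hour 4 to 4 + 3 = hour 7.
After flashcard drill (finishes hour 7), final review can start at hour 7 and finishes at hour 15.
For error review: flashcard drill (finishes hour 7); textbook reading (finishes hour 4). Taking the maximum gives a start of hour 7, and it finishes at 7 + 5 = hour 12.
Group study has to wait for error review (finishes hour 12, plus 2-hour gap → hour 14); textbook reading (finishes hour 4). The latest of these is hour 14, so group study runs hour 14 to 14 + 2 = hour 16.
The earliest everything can be done is hour 16, which is after the deadline of 12, so it is not possible.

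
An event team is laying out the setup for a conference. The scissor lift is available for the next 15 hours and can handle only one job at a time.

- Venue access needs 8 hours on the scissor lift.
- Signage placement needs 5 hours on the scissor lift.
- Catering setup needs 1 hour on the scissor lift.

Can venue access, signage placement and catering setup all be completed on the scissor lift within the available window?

Running back to back, the jobs need 8 + 5 + 1 = 14 hours on the scissor lift.
Since 14 ≤ 15, they fit within the window.

Yes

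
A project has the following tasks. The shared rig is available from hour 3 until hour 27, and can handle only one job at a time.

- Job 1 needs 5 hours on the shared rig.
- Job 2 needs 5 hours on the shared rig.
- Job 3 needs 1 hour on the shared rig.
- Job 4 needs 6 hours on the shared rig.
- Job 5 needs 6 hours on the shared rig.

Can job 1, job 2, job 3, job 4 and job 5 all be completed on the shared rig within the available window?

The shared rig window is 27 − 3 = 24 hours.
Running back to back, the jobs need 5 + 5 + 1 + 6 + 6 = 23 hours on the shared rig.
Since 23 ≤ 24, they fit within the window.

Yes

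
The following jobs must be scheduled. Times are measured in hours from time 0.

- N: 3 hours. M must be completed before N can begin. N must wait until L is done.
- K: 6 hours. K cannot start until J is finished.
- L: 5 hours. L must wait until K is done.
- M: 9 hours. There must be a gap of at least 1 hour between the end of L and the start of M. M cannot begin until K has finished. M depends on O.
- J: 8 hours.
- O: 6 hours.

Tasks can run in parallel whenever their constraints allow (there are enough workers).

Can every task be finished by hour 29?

No

Nothing blocks O, so it runs from hour 0 to hour 6.
J has no prerequisites, so it starts at hour 0 and finishes at hour 8.
After J (finishes hour 8), K can start at hour 8 and finishes at hour 14.
After K (finishes hour 14), L can start at hour 14 and finishes at hour 19.
For M: L (finishes hour 19, plus 1-hour gap → hour 20); K (finishes hour 14); O (finishes hour 6). Taking the maximum gives a start of hour 20, and it finishes at 20 + 9 = hour 29.
N needs all of M (finishes hour 29); L (finishes hour 19). That puts its earliest start at hour 29; it finishes at 29 + 3 = hour 32.
The earliest everything can be done is hour 32, which is after the deadline of 29, so it is not possible.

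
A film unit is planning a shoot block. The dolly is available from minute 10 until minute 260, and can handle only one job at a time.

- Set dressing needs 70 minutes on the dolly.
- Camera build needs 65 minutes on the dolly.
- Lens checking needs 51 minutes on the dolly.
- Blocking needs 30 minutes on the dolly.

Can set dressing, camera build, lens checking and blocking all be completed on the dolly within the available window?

Yes

The dolly window is 260 − 10 = 250 minutes.
Running back to back, the jobs need 70 + 65 + 51 + 30 = 216 minutes on the dolly.
Since 216 ≤ 250, they fit within the window.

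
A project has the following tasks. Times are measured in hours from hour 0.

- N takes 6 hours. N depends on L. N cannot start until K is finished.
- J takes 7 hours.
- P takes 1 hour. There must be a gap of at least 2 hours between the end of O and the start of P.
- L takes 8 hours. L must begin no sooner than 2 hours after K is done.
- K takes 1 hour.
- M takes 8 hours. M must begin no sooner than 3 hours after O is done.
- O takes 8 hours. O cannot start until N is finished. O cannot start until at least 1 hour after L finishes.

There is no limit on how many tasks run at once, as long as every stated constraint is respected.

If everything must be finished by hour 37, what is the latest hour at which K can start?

1

Nothing follows M; the deadline of hour 37 is its only limit. It must start by 37 − 8 = hour 29.
To finish by hour 37, P (duration 1) must start no later than hour 36.
O has several dependents: M (must start by hour 29, minus 3-hour gap → hour 26); P (must start by hour 36, minus 2-hour gap → hour 34). The earliest of those limits is hour 26, so O must start by 26 − 8 = hour 18.
N must finish before O (must start by hour 18). With a 6-hour duration, N must start by 18 − 6 = hour 12.
L must finish in time for N (must start by hour 12); O (must start by hour 18, minus 1-hour gap → hour 17). The tightest is hour 12, so L must start by 12 − 8 = hour 4.
K has several dependents: L (must start by hour 4, minus 2-hour gap → hour 2); N (must start by hour 12). The earliest of those limits is hour 2, so K must start by 2 − 1 = hour 1.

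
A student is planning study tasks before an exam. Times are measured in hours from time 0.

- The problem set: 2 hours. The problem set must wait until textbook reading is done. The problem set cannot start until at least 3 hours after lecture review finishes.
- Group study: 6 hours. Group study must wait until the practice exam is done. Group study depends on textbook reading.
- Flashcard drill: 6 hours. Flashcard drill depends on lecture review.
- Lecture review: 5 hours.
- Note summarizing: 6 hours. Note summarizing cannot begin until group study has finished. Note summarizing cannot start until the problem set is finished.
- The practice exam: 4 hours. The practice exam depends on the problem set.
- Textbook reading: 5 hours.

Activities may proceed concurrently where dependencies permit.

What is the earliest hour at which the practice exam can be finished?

Nothing blocks lecture review, so it runs from hour 0 to hour 5.
Textbook reading can start immediately at hour 0; it finishes at hour 5.
For the problem set: textbook reading (finishes hour 5); lecture review (finishes hour 5, plus 3-hour gap → hour 8). Taking the maximum gives a start of hour 8, and it finishes at 8 + 2 = hour 10.
The practice exam waits on the problem set (finishes hour 10), so it starts at hour 10 and finishes at 10 + 4 = hour 14.

14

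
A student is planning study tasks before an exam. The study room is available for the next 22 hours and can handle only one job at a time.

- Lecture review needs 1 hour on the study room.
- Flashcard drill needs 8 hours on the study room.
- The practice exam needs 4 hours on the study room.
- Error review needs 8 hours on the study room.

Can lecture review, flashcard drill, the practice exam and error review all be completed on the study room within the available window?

Running back to back, the jobs need 1 + 8 + 4 + 8 = 21 hours on the study room.
Since 21 ≤ 22, they fit within the window.

Yes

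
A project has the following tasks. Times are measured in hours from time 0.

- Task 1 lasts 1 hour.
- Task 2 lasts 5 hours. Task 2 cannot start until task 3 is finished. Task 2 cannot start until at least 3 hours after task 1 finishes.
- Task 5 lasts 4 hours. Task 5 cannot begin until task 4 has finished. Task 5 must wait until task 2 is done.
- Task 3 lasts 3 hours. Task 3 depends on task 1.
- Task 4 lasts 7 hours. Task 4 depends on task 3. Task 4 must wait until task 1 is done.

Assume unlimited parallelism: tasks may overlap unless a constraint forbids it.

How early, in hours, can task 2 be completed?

Nothing blocks task 1, so it runs from hour 0 to hour 1.
After task 1 (finishes hour 1), task 3 can start at hour 1 and finishes at hour 4.
For task 2: task 3 (finishes hour 4); task 1 (finishes hour 1, plus 3-hour gap → hour 4). Taking the maximum gives a start of hour 4, and it finishes at 4 + 5 = hour 9.

9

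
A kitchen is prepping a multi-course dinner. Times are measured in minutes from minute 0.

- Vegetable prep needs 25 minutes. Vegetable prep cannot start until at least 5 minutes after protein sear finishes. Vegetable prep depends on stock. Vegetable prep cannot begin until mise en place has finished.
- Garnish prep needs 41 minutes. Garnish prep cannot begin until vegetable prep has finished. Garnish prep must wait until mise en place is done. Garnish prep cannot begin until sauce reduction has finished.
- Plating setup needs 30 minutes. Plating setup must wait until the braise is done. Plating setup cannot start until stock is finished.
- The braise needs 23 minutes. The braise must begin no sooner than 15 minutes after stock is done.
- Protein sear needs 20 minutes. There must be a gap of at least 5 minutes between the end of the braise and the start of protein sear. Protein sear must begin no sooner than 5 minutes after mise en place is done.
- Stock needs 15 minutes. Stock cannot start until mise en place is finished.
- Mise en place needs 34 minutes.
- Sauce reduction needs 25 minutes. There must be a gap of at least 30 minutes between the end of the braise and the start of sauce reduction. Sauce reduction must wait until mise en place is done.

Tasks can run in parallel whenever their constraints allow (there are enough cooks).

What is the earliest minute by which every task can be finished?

183

Mise en place can start immediately at minute 0; it finishes at minute 34.
Stock cannot begin until mise en place (finishes minute 34). It runs from minute 34 to 34 + 15 = minute 49.
The braise cannot begin until stock (finishes minute 49, plus 15-minute gap → minute 64). It runs from minute 64 to 64 + 23 = minute 87.
Plating setup needs all of the braise (finishes minute 87); stock (finishes minute 49). That puts its earliest start at minute 87; it finishes at 87 + 30 = minute 117.
For sauce reduction: the braise (finishes minute 87, plus 30-minute gap → minute 117); mise en place (finishes minute 34). Taking the maximum gives a start of minute 117, and it finishes at 117 + 25 = minute 142.
Protein sear cannot start until the braise (finishes minute 87, plus 5-minute gap → minute 92); mise en place (finishes minute 34, plus 5-minute gap → minute 39). The controlling bound is minute 92, so protein sear finishes at 92 + 20 = minute 112.
Vegetable prep has to wait for protein sear (finishes minute 112, plus 5-minute gap → minute 117); stock (finishes minute 49); mise en place (finishes minute 34). The latest of these is minute 117, so vegetable prep runs minute 117 to 117 + 25 = minute 142.
Garnish prep has to wait for vegetable prep (finishes minute 142); mise en place (finishes minute 34); sauce reduction (finishes minute 142). The latest of these is minute 142, so garnish prep runs minute 142 to 142 + 41 = minute 183.
All tasks are finished once the last one completes. Finish times: Mise en place at 34, Stock at 49, The braise at 87, Protein sear at 112, Vegetable prep at 142, Sauce reduction at 142, Plating setup at 117, Garnish prep at 183. The latest is minute 183.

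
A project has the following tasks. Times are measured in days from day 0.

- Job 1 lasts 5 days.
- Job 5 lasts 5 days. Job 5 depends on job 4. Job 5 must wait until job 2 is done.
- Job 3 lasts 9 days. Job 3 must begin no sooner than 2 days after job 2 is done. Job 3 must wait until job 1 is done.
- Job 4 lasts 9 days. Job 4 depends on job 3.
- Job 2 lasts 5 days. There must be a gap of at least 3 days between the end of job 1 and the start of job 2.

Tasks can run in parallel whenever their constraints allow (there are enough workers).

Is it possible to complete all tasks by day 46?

Job 1 has no prerequisites, so it starts at day 0 and finishes at day 5.
Job 2 cannot begin until job 1 (finishes day 5, plus 3-day gap → day 8). It runs from day 8 to 8 + 5 = day 13.
For job 3: job 2 (finishes day 13, plus 2-day gap → day 15); job 1 (finishes day 5). Taking the maximum gives a start of day 15, and it finishes at 15 + 9 = day 24.
After job 3 (finishes day 24), job 4 can start at day 24 and finishes at day 33.
Job 5 has to wait for job 4 (finishes day 33); job 2 (finishes day 13). The latest of these is day 33, so job 5 runs day 33 to 33 + 5 = day 38.
Every task is finished by day 38, which is no later than the deadline of 46, so the schedule is feasible.

Yes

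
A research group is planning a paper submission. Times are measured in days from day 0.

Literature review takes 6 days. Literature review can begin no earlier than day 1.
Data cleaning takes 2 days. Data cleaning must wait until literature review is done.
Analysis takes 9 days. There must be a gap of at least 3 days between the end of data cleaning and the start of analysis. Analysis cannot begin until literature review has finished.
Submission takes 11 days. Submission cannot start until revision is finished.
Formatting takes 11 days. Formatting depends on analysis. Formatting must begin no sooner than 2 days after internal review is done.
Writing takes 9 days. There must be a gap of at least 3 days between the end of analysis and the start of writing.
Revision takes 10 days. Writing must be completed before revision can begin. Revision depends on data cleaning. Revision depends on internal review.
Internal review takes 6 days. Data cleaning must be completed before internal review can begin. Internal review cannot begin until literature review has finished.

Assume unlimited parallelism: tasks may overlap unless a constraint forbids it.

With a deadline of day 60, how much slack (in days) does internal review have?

24

Literature review cannot begin until its own release at day 1. It runs from day 1 to 1 + 6 = day 7.
After literature review (finishes day 7), data cleaning can start at day 7 and finishes at day 9.
Internal review has to wait for data cleaning (finishes day 9); literature review (finishes day 7). The latest of these is day 9, so internal review runs day 9 to 9 + 6 = day 15.

Working backward from the deadline:
Nothing follows submission; the deadline of day 60 is its only limit. It must start by 60 − 11 = day 49.
Revision feeds into submission (must start by day 49); so revision must finish by day 49 and therefore start by day 39.
Nothing follows formatting; the deadline of day 60 is its only limit. It must start by 60 − 11 = day 49.
Internal review feeds revision (must start by day 39); formatting (must start by day 49, minus 2-day gap → day 47). Taking the minimum, internal review must finish by day 39 and start by 39 − 6 = day 33.
So internal review can start as early as day 9 and as late as day 33, giving 33 − 9 = 24 days of slack.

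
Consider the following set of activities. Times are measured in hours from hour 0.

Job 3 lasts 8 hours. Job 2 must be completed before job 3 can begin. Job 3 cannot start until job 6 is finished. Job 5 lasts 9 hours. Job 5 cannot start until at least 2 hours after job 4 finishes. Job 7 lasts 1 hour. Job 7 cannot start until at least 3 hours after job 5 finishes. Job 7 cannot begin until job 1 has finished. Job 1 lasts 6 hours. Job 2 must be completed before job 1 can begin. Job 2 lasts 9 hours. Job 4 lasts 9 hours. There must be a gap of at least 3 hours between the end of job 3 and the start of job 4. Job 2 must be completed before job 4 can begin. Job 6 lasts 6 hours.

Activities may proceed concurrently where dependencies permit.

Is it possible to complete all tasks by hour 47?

Job 6 can start immediately at hour 0; it finishes at hour 6.
Nothing blocks job 2, so it runs from hour 0 to hour 9.
Job 3 needs all of job 2 (finishes hour 9); job 6 (finishes hour 6). That puts its earliest start at hour 9; it finishes at 9 + 8 = hour 17.
Job 4 has to wait for job 3 (finishes hour 17, plus 3-hour gap → hour 20); job 2 (finishes hour 9). The latest of these is hour 20, so job 4 runs hour 20 to 20 + 9 = hour 29.
Job 5 waits on job 4 (finishes hour 29, plus 2-hour gap → hour 31), so it starts at hour 31 and finishes at 31 + 9 = hour 40.
Job 1 waits on job 2 (finishes hour 9), so it starts at hour 9 and finishes at 9 + 6 = hour 15.
Job 7 needs all of job 5 (finishes hour 40, plus 3-hour gap → hour 43); job 1 (finishes hour 15). That puts its earliest start at hour 43; it finishes at 43 + 1 = hour 44.
Every task is finished by hour 44, which is no later than the deadline of 47, so the schedule is feasible.

Yes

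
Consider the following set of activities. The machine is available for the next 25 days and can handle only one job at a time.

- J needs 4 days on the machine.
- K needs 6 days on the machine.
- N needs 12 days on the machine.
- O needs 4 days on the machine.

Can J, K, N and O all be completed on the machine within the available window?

No

Running back to back, the jobs need 4 + 6 + 12 + 4 = 26 days on the machine.
Since 26 > 25, they cannot all fit.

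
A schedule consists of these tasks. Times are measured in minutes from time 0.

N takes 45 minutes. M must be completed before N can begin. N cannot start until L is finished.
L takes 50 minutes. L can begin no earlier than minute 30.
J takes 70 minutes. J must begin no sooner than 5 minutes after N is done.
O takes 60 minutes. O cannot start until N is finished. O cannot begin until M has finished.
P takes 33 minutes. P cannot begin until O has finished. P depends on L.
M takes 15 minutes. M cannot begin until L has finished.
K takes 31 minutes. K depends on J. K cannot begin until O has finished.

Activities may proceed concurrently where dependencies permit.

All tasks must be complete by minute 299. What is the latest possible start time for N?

148

K must finish by minute 299; it takes 31 minutes, so it must start by 299 − 31 = minute 268.
J must finish before K (must start by minute 268). With a 70-minute duration, J must start by 268 − 70 = minute 198.
Nothing follows P; the deadline of minute 299 is its only limit. It must start by 299 − 33 = minute 266.
For O: K (must start by minute 268); P (must start by minute 266). The most restrictive is minute 266; with a 60-minute duration, O must start by minute 206.
N feeds J (must start by minute 198, minus 5-minute gap → minute 193); O (must start by minute 206). Taking the minimum, N must finish by minute 193 and start by 193 − 45 = minute 148.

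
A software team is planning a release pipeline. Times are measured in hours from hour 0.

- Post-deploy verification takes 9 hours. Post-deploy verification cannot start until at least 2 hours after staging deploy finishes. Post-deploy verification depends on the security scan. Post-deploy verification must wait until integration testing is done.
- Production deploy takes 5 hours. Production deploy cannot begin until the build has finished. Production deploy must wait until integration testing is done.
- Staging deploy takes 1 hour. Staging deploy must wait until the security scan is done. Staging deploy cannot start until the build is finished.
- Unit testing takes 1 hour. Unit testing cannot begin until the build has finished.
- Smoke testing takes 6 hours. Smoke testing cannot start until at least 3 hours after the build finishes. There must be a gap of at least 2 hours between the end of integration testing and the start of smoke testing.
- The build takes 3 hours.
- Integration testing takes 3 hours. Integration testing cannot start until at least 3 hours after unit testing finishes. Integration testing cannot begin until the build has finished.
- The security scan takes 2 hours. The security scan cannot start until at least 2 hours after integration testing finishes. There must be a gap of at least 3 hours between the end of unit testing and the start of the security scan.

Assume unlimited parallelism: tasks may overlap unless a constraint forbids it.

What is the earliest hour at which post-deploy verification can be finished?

The build can start immediately at hour 0; it finishes at hour 3.
After the build (finishes hour 3), unit testing can start at hour 3 and finishes at hour 4.
Integration testing cannot start until unit testing (finishes hour 4, plus 3-hour gap → hour 7); the build (finishes hour 3). The controlling bound is hour 7, so integration testing finishes at 7 + 3 = hour 10.
The security scan cannot start until integration testing (finishes hour 10, plus 2-hour gap → hour 12); unit testing (finishes hour 4, plus 3-hour gap → hour 7). The controlling bound is hour 12, so the security scan finishes at 12 + 2 = hour 14.
Staging deploy has to wait for the security scan (finishes hour 14); the build (finishes hour 3). The latest of these is hour 14, so staging deploy runs hour 14 to 14 + 1 = hour 15.
For post-deploy verification: staging deploy (finishes hour 15, plus 2-hour gap → hour 17); the security scan (finishes hour 14); integration testing (finishes hour 10). Taking the maximum gives a start of hour 17, and it finishes at 17 + 9 = hour 26.

26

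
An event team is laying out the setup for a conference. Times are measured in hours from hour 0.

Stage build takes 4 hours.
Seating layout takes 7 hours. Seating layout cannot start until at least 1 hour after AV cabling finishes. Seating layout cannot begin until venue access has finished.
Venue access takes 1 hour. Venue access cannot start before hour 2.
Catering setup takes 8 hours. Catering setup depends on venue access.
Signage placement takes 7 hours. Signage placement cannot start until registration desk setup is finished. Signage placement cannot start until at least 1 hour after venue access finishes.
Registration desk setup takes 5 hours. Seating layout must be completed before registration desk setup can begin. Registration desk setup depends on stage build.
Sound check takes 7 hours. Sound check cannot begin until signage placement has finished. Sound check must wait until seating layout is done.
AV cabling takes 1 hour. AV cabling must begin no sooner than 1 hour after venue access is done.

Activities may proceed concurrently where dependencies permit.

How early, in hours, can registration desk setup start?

Nothing blocks stage build, so it runs from hour 0 to hour 4.
After its own release at hour 2, venue access can start at hour 2 and finishes at hour 3.
AV cabling waits on venue access (finishes hour 3, plus 1-hour gap → hour 4), so it starts at hour 4 and finishes at 4 + 1 = hour 5.
Seating layout has to wait for AV cabling (finishes hour 5, plus 1-hour gap → hour 6); venue access (finishes hour 3). The latest of these is hour 6, so seating layout runs hour 6 to 6 + 7 = hour 13.
Registration desk setup waits on seating layout (finishes hour 13); stage build (finishes hour 4). The latest of these is hour 13, which is the earliest registration desk setup can start.

13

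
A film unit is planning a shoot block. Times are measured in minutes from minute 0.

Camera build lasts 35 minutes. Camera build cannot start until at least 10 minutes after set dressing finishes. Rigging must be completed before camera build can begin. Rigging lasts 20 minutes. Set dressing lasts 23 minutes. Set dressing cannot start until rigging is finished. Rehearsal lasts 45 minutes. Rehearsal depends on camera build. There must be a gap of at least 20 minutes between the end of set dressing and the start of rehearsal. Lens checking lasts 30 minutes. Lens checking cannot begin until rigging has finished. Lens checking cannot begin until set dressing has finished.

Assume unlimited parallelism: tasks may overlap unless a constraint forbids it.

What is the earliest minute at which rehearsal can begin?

88

Rigging can start immediately at minute 0; it finishes at minute 20.
Set dressing waits on rigging (finishes minute 20), so it starts at minute 20 and finishes at 20 + 23 = minute 43.
Camera build needs all of set dressing (finishes minute 43, plus 10-minute gap → minute 53); rigging (finishes minute 20). That puts its earliest start at minute 53; it finishes at 53 + 35 = minute 88.
Rehearsal waits on camera build (finishes minute 88); set dressing (finishes minute 43, plus 20-minute gap → minute 63). The latest of these is minute 88, which is the earliest rehearsal can start.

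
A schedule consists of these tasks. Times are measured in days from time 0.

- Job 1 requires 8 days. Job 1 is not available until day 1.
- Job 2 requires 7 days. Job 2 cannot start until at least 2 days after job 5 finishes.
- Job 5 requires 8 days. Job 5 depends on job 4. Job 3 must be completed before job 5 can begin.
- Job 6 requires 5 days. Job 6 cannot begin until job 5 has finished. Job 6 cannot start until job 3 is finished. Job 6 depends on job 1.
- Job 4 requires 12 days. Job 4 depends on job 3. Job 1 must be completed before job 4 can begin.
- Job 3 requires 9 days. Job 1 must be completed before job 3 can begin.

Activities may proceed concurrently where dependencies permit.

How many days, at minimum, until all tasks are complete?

47

After its own release at day 1, job 1 can start at day 1 and finishes at day 9.
After job 1 (finishes day 9), job 3 can start at day 9 and finishes at day 18.
Job 4 needs all of job 3 (finishes day 18); job 1 (finishes day 9). That puts its earliest start at day 18; it finishes at 18 + 12 = day 30.
For job 5: job 4 (finishes day 30); job 3 (finishes day 18). Taking the maximum gives a start of day 30, and it finishes at 30 + 8 = day 38.
Job 6 cannot start until job 5 (finishes day 38); job 3 (finishes day 18); job 1 (finishes day 9). The controlling bound is day 38, so job 6 finishes at 38 + 5 = day 43.
Job 2 cannot begin until job 5 (finishes day 38, plus 2-day gap → day 40). It runs from day 40 to 40 + 7 = day 47.
All tasks are finished once the last one completes. Finish times: Job 1 at 9, Job 2 at 47, Job 3 at 18, Job 4 at 30, Job 5 at 38, Job 6 at 43. The latest is day 47.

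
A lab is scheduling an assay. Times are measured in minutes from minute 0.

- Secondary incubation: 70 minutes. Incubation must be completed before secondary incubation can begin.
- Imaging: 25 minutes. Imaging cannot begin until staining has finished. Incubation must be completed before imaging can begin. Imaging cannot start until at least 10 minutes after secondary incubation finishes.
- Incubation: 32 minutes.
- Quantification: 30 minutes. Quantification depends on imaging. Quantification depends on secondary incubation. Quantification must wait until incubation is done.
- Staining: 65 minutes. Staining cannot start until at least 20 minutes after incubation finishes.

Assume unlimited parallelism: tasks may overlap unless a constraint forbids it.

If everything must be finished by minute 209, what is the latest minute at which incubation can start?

37

To finish by minute 209, quantification (duration 30) must start no later than minute 179.
Imaging feeds into quantification (must start by minute 179); so imaging must finish by minute 179 and therefore start by minute 154.
Staining must finish before imaging (must start by minute 154). With a 65-minute duration, staining must start by 154 − 65 = minute 89.
Secondary incubation must finish in time for imaging (must start by minute 154, minus 10-minute gap → minute 144); quantification (must start by minute 179). The tightest is minute 144, so secondary incubation must start by 144 − 70 = minute 74.
Incubation has several dependents: staining (must start by minute 89, minus 20-minute gap → minute 69); secondary incubation (must start by minute 74); imaging (must start by minute 154); quantification (must start by minute 179). The earliest of those limits is minute 69, so incubation must start by 69 − 32 = minute 37.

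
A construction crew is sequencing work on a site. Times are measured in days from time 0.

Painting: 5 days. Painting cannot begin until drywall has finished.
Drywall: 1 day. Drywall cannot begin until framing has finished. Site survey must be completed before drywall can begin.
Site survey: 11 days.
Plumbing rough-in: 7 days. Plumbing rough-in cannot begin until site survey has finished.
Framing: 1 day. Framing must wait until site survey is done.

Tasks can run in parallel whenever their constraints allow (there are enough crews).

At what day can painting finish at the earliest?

Nothing blocks site survey, so it runs from day 0 to day 11.
After site survey (finishes day 11), framing can start at day 11 and finishes at day 12.
Drywall needs all of framing (finishes day 12); site survey (finishes day 11). That puts its earliest start at day 12; it finishes at 12 + 1 = day 13.
After drywall (finishes day 13), painting can start at day 13 and finishes at day 18.

18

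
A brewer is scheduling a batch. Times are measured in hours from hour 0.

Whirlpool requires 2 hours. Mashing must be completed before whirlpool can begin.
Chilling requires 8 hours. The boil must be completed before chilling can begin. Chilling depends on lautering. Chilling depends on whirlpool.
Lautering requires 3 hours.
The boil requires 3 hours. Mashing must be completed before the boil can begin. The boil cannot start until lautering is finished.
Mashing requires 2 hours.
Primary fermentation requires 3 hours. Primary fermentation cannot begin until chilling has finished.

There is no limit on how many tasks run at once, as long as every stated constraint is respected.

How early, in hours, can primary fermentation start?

Lautering has no prerequisites, so it starts at hour 0 and finishes at hour 3.
Nothing blocks mashing, so it runs from hour 0 to hour 2.
After mashing (finishes hour 2), whirlpool can start at hour 2 and finishes at hour 4.
The boil needs all of mashing (finishes hour 2); lautering (finishes hour 3). That puts its earliest start at hour 3; it finishes at 3 + 3 = hour 6.
For chilling: the boil (finishes hour 6); lautering (finishes hour 3); whirlpool (finishes hour 4). Taking the maximum gives a start of hour 6, and it finishes at 6 + 8 = hour 14.
Primary fermentation waits on chilling (finishes hour 14), so the earliest it can start is hour 14.

14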